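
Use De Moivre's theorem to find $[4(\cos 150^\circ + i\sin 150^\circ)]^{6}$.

By De Moivre: z^n = r^n(cos(nθ) + i sin(nθ))
= 4^6(cos(6*150°) + i sin(6*150°))
= 4096(cos 180° + i sin 180°)
= -4096


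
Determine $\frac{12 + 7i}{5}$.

Divisor is real, so divide each part by 5:
= 12/5 + (7/5)i


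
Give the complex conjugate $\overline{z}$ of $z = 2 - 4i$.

If z = a + bi, then conjugate(z) = a - bi
conjugate(2 - 4i) = 2 + 4i


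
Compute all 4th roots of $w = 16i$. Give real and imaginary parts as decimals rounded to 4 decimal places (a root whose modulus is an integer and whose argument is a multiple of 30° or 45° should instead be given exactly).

|w| = 16, arg(w) = 90°
Root modulus = 16^(1/4) = 2
Root arguments: θ_k = (90° + 360°k)/4 for k = 0, 1, ..., 3
Compute each root as (root modulus)(cos θ_k + i sin θ_k) using full-precision intermediates, then round to 4 decimal places.
Roots: 1.8478 + 0.7654i, -0.7654 + 1.8478i, -1.8478 - 0.7654i, 0.7654 - 1.8478i


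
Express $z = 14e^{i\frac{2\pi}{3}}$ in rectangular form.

a = r cos θ = 14 * -1/2 = -7
b = r sin θ = 14 * sqrt(3)/2 = 7*sqrt(3)
z = -7 + 7*sqrt(3)i


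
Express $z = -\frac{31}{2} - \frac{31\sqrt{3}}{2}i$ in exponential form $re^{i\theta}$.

r = |z| = sqrt((-31/2)^2 + (-31*sqrt(3)/2)^2) = sqrt(961/4 + 2883/4) = sqrt(961) = 31
θ = arctan(b/a) = arctan(-26.8468/-15.5) (quadrant-adjusted) = -120° = -2π/3
z = 31e^(-i*2π/3)


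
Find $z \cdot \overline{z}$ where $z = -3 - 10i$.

z * conjugate(z) = |z|^2 = a^2 + b^2
= (-3)^2 + (-10)^2 = 109


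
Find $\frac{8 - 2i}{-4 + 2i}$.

Multiply numerator and denominator by conjugate (-4 - 2i):
= (8 - 2i)(-4 - 2i) / ((-4)^2 + 2^2)
= (-36 - 8i) / 20
Divide through by 4: (-9 - 2i) / 5
= -9/5 - (2/5)i


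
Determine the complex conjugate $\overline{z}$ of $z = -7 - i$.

If z = a + bi, then conjugate(z) = a - bi
conjugate(-7 - i) = -7 + i


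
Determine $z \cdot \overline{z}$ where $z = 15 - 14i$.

z * conjugate(z) = |z|^2 = a^2 + b^2
= 15^2 + (-14)^2 = 421


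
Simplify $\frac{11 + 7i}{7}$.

Divisor is real, so divide each part by 7:
= 11/7 + i


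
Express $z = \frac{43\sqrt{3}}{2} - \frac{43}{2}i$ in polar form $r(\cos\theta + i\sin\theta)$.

r = |z| = sqrt(a^2 + b^2) = sqrt((43*sqrt(3)/2)^2 + (-43/2)^2) = sqrt(5547/4 + 1849/4) = sqrt(1849) = 43
θ = arctan(b/a) = arctan(-21.5/37.2391) (quadrant-adjusted) = 330°
z = 43(cos 330° + i sin 330°)


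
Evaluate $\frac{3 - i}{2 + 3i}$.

Multiply numerator and denominator by conjugate (2 - 3i):
= (3 - i)(2 - 3i) / (2^2 + 3^2)
= (3 - 11i) / 13
= 3/13 - (11/13)i


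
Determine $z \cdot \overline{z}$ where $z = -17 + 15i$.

z * conjugate(z) = |z|^2 = a^2 + b^2
= (-17)^2 + 15^2 = 514


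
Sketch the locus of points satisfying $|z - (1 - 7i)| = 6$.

|z - z0| = r describes a circle centered at z0 with radius r
Here z0 = 1 - 7i and r = 6
Locus: Circle centered at (1, -7) with radius 6


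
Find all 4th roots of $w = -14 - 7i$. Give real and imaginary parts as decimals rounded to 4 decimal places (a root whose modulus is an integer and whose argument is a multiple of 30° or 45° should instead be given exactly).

|w| = sqrt(245) ≈ 15.652476, arg(w) ≈ 206.565051°
Root modulus = sqrt(245)^(1/4) ≈ 1.989050
Root arguments: θ_k = (arg(w) + 360°k)/4 for k = 0, 1, ..., 3
Compute each root as (root modulus)(cos θ_k + i sin θ_k) using full-precision intermediates, then round to 4 decimal places.
Roots: 1.2344 + 1.5597i, -1.5597 + 1.2344i, -1.2344 - 1.5597i, 1.5597 - 1.2344i


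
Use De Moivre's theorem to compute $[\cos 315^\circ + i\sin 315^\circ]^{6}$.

By De Moivre: z^n = r^n(cos(nθ) + i sin(nθ))
= 1^6(cos(6*315°) + i sin(6*315°))
= 1(cos 90° + i sin 90°)
= i


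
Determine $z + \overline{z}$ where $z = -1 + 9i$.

z + conjugate(z) = (a + bi) + (a - bi) = 2a
= 2 * (-1) = -2


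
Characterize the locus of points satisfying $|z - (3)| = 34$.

|z - z0| = r describes a circle centered at z0 with radius r
Here z0 = 3 and r = 34
Locus: Circle centered at (3, 0) with radius 34


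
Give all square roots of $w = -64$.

|w| = 64, arg(w) = 180°
Root modulus = 64^(1/2) = 8
Root arguments: θ_k = (180° + 360°k)/2 for k = 0, 1, ..., 1
Roots: 8i, -8i


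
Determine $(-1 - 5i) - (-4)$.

(-1 - (-4)) + (-5 - 0)i = 3 - 5i


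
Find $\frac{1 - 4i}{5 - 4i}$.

Multiply numerator and denominator by conjugate (5 + 4i):
= (1 - 4i)(5 + 4i) / (5^2 + (-4)^2)
= (21 - 16i) / 41
= 21/41 - (16/41)i


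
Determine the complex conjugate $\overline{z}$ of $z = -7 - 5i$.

If z = a + bi, then conjugate(z) = a - bi
conjugate(-7 - 5i) = -7 + 5i


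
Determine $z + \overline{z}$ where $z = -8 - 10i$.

z + conjugate(z) = (a + bi) + (a - bi) = 2a
= 2 * (-8) = -16


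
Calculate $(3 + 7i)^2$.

(a + bi)^2 = a^2 - b^2 + 2abi
= 3^2 - 7^2 + 2*3*7i
= -40 + 42i


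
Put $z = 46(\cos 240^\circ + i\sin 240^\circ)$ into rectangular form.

a = r cos θ = 46 * -1/2 = -23
b = r sin θ = 46 * -sqrt(3)/2 = -23*sqrt(3)
z = -23 - 23*sqrt(3)i


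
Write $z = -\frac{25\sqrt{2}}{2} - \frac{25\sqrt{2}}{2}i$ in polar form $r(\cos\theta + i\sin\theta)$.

r = |z| = sqrt(a^2 + b^2) = sqrt((-25*sqrt(2)/2)^2 + (-25*sqrt(2)/2)^2) = sqrt(625/2 + 625/2) = sqrt(625) = 25
θ = arctan(b/a) = arctan(-17.6777/-17.6777) (quadrant-adjusted) = 225°
z = 25(cos 225° + i sin 225°)


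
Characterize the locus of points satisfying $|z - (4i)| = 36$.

|z - z0| = r describes a circle centered at z0 with radius r
Here z0 = 4i and r = 36
Locus: Circle centered at (0, 4) with radius 36


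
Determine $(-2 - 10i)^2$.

(a + bi)^2 = a^2 - b^2 + 2abi
= (-2)^2 - (-10)^2 + 2*(-2)*(-10)i
= -96 + 40i


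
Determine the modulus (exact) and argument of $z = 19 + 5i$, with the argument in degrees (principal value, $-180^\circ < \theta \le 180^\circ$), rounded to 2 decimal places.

|z| = sqrt(19^2 + 5^2) = sqrt(386)
arg(z) = arctan(b/a) = arctan(5/19) (quadrant-adjusted) = 14.74°


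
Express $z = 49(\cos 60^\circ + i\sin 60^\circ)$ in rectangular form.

a = r cos θ = 49 * 1/2 = 49/2
b = r sin θ = 49 * sqrt(3)/2 = 49*sqrt(3)/2
z = 49/2 + (49*sqrt(3)/2)i


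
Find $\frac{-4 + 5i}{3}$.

Divisor is real, so divide each part by 3:
= -4/3 + (5/3)i


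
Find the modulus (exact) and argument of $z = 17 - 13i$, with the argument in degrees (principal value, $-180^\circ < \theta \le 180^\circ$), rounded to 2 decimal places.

|z| = sqrt(17^2 + (-13)^2) = sqrt(458)
arg(z) = arctan(b/a) = arctan(-13/17) (quadrant-adjusted) = -37.41°


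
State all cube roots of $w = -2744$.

|w| = 2744, arg(w) = 180°
Root modulus = 2744^(1/3) = 14
Root arguments: θ_k = (180° + 360°k)/3 for k = 0, 1, ..., 2
Roots: 7 + 7*sqrt(3)i, -14, 7 - 7*sqrt(3)i


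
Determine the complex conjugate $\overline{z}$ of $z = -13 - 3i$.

If z = a + bi, then conjugate(z) = a - bi
conjugate(-13 - 3i) = -13 + 3i


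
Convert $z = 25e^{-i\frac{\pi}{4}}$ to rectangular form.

a = r cos θ = 25 * sqrt(2)/2 = 25*sqrt(2)/2
b = r sin θ = 25 * -sqrt(2)/2 = -25*sqrt(2)/2
z = 25*sqrt(2)/2 - (25*sqrt(2)/2)i


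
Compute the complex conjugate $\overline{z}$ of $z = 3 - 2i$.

If z = a + bi, then conjugate(z) = a - bi
conjugate(3 - 2i) = 3 + 2i


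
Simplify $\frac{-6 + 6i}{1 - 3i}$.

Multiply numerator and denominator by conjugate (1 + 3i):
= (-6 + 6i)(1 + 3i) / (1^2 + (-3)^2)
= (-24 - 12i) / 10
Divide through by 2: (-12 - 6i) / 5
= -12/5 - (6/5)i


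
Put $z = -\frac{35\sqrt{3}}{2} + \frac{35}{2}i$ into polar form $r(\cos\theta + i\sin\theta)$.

r = |z| = sqrt(a^2 + b^2) = sqrt((-35*sqrt(3)/2)^2 + (35/2)^2) = sqrt(3675/4 + 1225/4) = sqrt(1225) = 35
θ = arctan(b/a) = arctan(17.5/-30.3109) (quadrant-adjusted) = 150°
z = 35(cos 150° + i sin 150°)


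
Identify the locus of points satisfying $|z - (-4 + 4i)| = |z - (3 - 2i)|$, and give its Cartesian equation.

|z - z1| = |z - z2| means z is equidistant from z1 and z2,
i.e. the perpendicular bisector of the segment from (-4, 4) to (3, -2) (midpoint (-1/2, 1)).
With z = x + yi, square both sides:
(x - (-4))^2 + (y - 4)^2 = (x - 3)^2 + (y - (-2))^2
The x^2 and y^2 terms cancel: 14x + (-12)y = 13 - 32 = -19
Simplify: 14x - 12y = -19
Locus: Perpendicular bisector of the segment from (-4, 4) to (3, -2): the line 14x - 12y = -19


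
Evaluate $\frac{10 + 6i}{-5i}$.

Multiply numerator and denominator by conjugate (5i):
= (10 + 6i)(5i) / (0^2 + (-5)^2)
= (-30 + 50i) / 25
Divide through by 5: (-6 + 10i) / 5
= -6/5 + 2i


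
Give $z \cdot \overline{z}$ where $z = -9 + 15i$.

z * conjugate(z) = |z|^2 = a^2 + b^2
= (-9)^2 + 15^2 = 306


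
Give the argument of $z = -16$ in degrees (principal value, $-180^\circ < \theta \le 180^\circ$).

b = 0 and a < 0, so z lies on the negative real axis: θ = 180°


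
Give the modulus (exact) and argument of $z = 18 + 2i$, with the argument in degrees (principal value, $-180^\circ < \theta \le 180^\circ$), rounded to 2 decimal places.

|z| = sqrt(18^2 + 2^2) = sqrt(328)
arg(z) = arctan(b/a) = arctan(2/18) (quadrant-adjusted) = 6.34°


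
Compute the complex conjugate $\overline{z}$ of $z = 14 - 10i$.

If z = a + bi, then conjugate(z) = a - bi
conjugate(14 - 10i) = 14 + 10i


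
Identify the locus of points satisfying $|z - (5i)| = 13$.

|z - z0| = r describes a circle centered at z0 with radius r
Here z0 = 5i and r = 13
Locus: Circle centered at (0, 5) with radius 13


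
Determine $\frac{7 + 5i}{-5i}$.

Multiply numerator and denominator by conjugate (5i):
= (7 + 5i)(5i) / (0^2 + (-5)^2)
= (-25 + 35i) / 25
Divide through by 5: (-5 + 7i) / 5
= -1 + (7/5)i


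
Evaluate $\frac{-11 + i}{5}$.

Divisor is real, so divide each part by 5:
= -11/5 + (1/5)i


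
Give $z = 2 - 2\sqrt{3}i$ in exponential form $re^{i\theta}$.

r = |z| = sqrt((2)^2 + (-2*sqrt(3))^2) = sqrt(4 + 12) = sqrt(16) = 4
θ = arctan(b/a) = arctan(-3.4641/2) (quadrant-adjusted) = -60° = -π/3
z = 4e^(-i*π/3)


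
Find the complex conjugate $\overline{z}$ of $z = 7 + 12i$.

If z = a + bi, then conjugate(z) = a - bi
conjugate(7 + 12i) = 7 - 12i


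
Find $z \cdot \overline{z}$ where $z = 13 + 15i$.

z * conjugate(z) = |z|^2 = a^2 + b^2
= 13^2 + 15^2 = 394


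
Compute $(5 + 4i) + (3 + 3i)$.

(5 + 3) + (4 + 3)i = 8 + 7i


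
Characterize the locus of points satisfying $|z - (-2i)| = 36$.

|z - z0| = r describes a circle centered at z0 with radius r
Here z0 = -2i and r = 36
Locus: Circle centered at (0, -2) with radius 36


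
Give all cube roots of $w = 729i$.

|w| = 729, arg(w) = 90°
Root modulus = 729^(1/3) = 9
Root arguments: θ_k = (90° + 360°k)/3 for k = 0, 1, ..., 2
Roots: 9*sqrt(3)/2 + (9/2)i, -9*sqrt(3)/2 + (9/2)i, -9i


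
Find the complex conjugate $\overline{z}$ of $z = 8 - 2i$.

If z = a + bi, then conjugate(z) = a - bi
conjugate(8 - 2i) = 8 + 2i


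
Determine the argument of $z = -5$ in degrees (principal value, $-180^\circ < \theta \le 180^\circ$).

b = 0 and a < 0, so z lies on the negative real axis: θ = 180°


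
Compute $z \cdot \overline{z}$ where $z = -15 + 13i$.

z * conjugate(z) = |z|^2 = a^2 + b^2
= (-15)^2 + 13^2 = 394


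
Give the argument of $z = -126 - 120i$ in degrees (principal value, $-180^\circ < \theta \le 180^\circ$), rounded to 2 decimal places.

θ = arctan(b/a) = arctan(-120/-126) (quadrant-adjusted) = -136.40°


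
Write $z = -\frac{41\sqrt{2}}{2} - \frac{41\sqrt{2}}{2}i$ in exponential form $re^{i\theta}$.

r = |z| = sqrt((-41*sqrt(2)/2)^2 + (-41*sqrt(2)/2)^2) = sqrt(1681/2 + 1681/2) = sqrt(1681) = 41
θ = arctan(b/a) = arctan(-28.9914/-28.9914) (quadrant-adjusted) = 225° = 5π/4
z = 41e^(i*5π/4)


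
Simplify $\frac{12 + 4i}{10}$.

Divisor is real, so divide each part by 10:
= 6/5 + (2/5)i


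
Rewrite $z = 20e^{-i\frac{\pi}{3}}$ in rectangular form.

a = r cos θ = 20 * 1/2 = 10
b = r sin θ = 20 * -sqrt(3)/2 = -10*sqrt(3)
z = 10 - 10*sqrt(3)i


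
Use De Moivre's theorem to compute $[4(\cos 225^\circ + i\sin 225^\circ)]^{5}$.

By De Moivre: z^n = r^n(cos(nθ) + i sin(nθ))
= 4^5(cos(5*225°) + i sin(5*225°))
= 1024(cos 45° + i sin 45°)
= 512*sqrt(2) + 512*sqrt(2)i


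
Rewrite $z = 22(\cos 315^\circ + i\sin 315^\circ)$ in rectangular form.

a = r cos θ = 22 * sqrt(2)/2 = 11*sqrt(2)
b = r sin θ = 22 * -sqrt(2)/2 = -11*sqrt(2)
z = 11*sqrt(2) - 11*sqrt(2)i


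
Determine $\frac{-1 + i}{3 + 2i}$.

Multiply numerator and denominator by conjugate (3 - 2i):
= (-1 + i)(3 - 2i) / (3^2 + 2^2)
= (-1 + 5i) / 13
= -1/13 + (5/13)i


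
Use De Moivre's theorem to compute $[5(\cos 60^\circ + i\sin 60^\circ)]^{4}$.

By De Moivre: z^n = r^n(cos(nθ) + i sin(nθ))
= 5^4(cos(4*60°) + i sin(4*60°))
= 625(cos 240° + i sin 240°)
= -625/2 - (625*sqrt(3)/2)i


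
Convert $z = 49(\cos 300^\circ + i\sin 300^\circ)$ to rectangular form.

a = r cos θ = 49 * 1/2 = 49/2
b = r sin θ = 49 * -sqrt(3)/2 = -49*sqrt(3)/2
z = 49/2 - (49*sqrt(3)/2)i


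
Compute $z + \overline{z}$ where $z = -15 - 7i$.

z + conjugate(z) = (a + bi) + (a - bi) = 2a
= 2 * (-15) = -30


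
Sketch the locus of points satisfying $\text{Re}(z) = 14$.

Re(z) = x where z = x + yi; the equation x = 14 is satisfied by all points with that x-coordinate
Locus: Vertical line x = 14


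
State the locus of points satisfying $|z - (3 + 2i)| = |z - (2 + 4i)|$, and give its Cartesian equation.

|z - z1| = |z - z2| means z is equidistant from z1 and z2,
i.e. the perpendicular bisector of the segment from (3, 2) to (2, 4) (midpoint (5/2, 3)).
With z = x + yi, square both sides:
(x - 3)^2 + (y - 2)^2 = (x - 2)^2 + (y - 4)^2
The x^2 and y^2 terms cancel: -2x + 4y = 20 - 13 = 7
Simplify: 2x - 4y = -7
Locus: Perpendicular bisector of the segment from (3, 2) to (2, 4): the line 2x - 4y = -7


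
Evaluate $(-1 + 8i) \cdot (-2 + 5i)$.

(a1*a2 - b1*b2) + (a1*b2 + b1*a2)i
= (2 - 40) + (-5 + (-16))i
= -38 - 21i


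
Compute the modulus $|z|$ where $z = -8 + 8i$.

|z| = sqrt(a^2 + b^2) = sqrt((-8)^2 + 8^2) = sqrt(128) = sqrt(128)


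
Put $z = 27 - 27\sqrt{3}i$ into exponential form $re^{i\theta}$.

r = |z| = sqrt((27)^2 + (-27*sqrt(3))^2) = sqrt(729 + 2187) = sqrt(2916) = 54
θ = arctan(b/a) = arctan(-46.7654/27) (quadrant-adjusted) = -60° = -π/3
z = 54e^(-i*π/3)


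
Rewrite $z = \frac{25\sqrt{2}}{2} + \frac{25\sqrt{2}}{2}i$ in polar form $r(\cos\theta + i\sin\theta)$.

r = |z| = sqrt(a^2 + b^2) = sqrt((25*sqrt(2)/2)^2 + (25*sqrt(2)/2)^2) = sqrt(625/2 + 625/2) = sqrt(625) = 25
θ = arctan(b/a) = arctan(17.6777/17.6777) (quadrant-adjusted) = 45°
z = 25(cos 45° + i sin 45°)


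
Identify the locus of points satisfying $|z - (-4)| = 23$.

|z - z0| = r describes a circle centered at z0 with radius r
Here z0 = -4 and r = 23
Locus: Circle centered at (-4, 0) with radius 23


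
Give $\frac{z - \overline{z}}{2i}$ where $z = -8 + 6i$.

z - conjugate(z) = 2bi
(z - conjugate(z))/(2i) = 2bi/(2i) = b = 6


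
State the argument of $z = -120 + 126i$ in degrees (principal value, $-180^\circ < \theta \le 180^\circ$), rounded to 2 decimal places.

θ = arctan(b/a) = arctan(126/-120) (quadrant-adjusted) = 133.60°


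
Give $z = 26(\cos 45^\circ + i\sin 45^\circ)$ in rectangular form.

a = r cos θ = 26 * sqrt(2)/2 = 13*sqrt(2)
b = r sin θ = 26 * sqrt(2)/2 = 13*sqrt(2)
z = 13*sqrt(2) + 13*sqrt(2)i


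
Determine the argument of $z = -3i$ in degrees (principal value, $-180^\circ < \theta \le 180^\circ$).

a = 0 and b < 0, so z lies on the negative imaginary axis: θ = -90°


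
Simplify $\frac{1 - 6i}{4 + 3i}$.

Multiply numerator and denominator by conjugate (4 - 3i):
= (1 - 6i)(4 - 3i) / (4^2 + 3^2)
= (-14 - 27i) / 25
= -14/25 - (27/25)i


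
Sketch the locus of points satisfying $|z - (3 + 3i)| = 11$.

|z - z0| = r describes a circle centered at z0 with radius r
Here z0 = 3 + 3i and r = 11
Locus: Circle centered at (3, 3) with radius 11


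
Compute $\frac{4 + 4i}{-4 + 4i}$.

Multiply numerator and denominator by conjugate (-4 - 4i):
= (4 + 4i)(-4 - 4i) / ((-4)^2 + 4^2)
= (-32i) / 32
= -i


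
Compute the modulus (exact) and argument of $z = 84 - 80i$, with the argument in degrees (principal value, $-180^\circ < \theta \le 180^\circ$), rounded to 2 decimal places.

|z| = sqrt(84^2 + (-80)^2) = 116
arg(z) = arctan(b/a) = arctan(-80/84) (quadrant-adjusted) = -43.60°


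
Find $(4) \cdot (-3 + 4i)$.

(a1*a2 - b1*b2) + (a1*b2 + b1*a2)i
= (-12 - 0) + (16 + 0)i
= -12 + 16i


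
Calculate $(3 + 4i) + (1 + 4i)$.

(3 + 1) + (4 + 4)i = 4 + 8i


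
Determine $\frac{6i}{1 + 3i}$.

Multiply numerator and denominator by conjugate (1 - 3i):
= (6i)(1 - 3i) / (1^2 + 3^2)
= (18 + 6i) / 10
Divide through by 2: (9 + 3i) / 5
= 9/5 + (3/5)i


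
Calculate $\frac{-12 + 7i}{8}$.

Divisor is real, so divide each part by 8:
= -3/2 + (7/8)i


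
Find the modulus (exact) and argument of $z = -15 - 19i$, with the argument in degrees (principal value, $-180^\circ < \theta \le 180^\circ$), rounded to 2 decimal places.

|z| = sqrt((-15)^2 + (-19)^2) = sqrt(586)
arg(z) = arctan(b/a) = arctan(-19/-15) (quadrant-adjusted) = -128.29°


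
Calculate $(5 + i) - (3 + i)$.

(5 - 3) + (1 - 1)i = 2


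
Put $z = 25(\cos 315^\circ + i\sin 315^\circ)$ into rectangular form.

a = r cos θ = 25 * sqrt(2)/2 = 25*sqrt(2)/2
b = r sin θ = 25 * -sqrt(2)/2 = -25*sqrt(2)/2
z = 25*sqrt(2)/2 - (25*sqrt(2)/2)i


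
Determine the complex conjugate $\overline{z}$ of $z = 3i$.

If z = a + bi, then conjugate(z) = a - bi
conjugate(3i) = -3i


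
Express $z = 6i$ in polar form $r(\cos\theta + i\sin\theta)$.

r = |z| = sqrt(a^2 + b^2) = sqrt((0)^2 + (6)^2) = sqrt(0 + 36) = sqrt(36) = 6
a = 0 and b > 0, so z lies on the positive imaginary axis: θ = 90°
z = 6(cos 90° + i sin 90°)


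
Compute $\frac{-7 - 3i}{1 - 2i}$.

Multiply numerator and denominator by conjugate (1 + 2i):
= (-7 - 3i)(1 + 2i) / (1^2 + (-2)^2)
= (-1 - 17i) / 5
= -1/5 - (17/5)i


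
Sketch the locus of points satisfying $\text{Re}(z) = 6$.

Re(z) = x where z = x + yi; the equation x = 6 is satisfied by all points with that x-coordinate
Locus: Vertical line x = 6


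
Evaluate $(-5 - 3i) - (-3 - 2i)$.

(-5 - (-3)) + (-3 - (-2))i = -2 - i


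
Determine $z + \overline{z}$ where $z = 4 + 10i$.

z + conjugate(z) = (a + bi) + (a - bi) = 2a
= 2 * 4 = 8


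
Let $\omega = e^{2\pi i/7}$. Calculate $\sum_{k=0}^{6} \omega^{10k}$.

Let ζ = ω^10 = e^(2πi·10/7). Since 7 ∤ 10, ζ ≠ 1.
Sum = Σ_{k=0}^{6} ζ^k = (ζ^7 - 1)/(ζ - 1) = (ω^{10·7} - 1)/(ζ - 1) = (1 - 1)/(ζ - 1) = 0


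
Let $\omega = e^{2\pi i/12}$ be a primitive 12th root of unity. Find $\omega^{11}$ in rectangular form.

ω^11 = e^(2πi·11/12) = e^(i·11π/6)
= cos(11π/6) + i sin(11π/6)
= sqrt(3)/2 - (1/2)i


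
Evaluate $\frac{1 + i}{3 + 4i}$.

Multiply numerator and denominator by conjugate (3 - 4i):
= (1 + i)(3 - 4i) / (3^2 + 4^2)
= (7 - i) / 25
= 7/25 - (1/25)i


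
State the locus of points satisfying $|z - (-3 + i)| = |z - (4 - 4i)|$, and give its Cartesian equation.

|z - z1| = |z - z2| means z is equidistant from z1 and z2,
i.e. the perpendicular bisector of the segment from (-3, 1) to (4, -4) (midpoint (1/2, -3/2)).
With z = x + yi, square both sides:
(x - (-3))^2 + (y - 1)^2 = (x - 4)^2 + (y - (-4))^2
The x^2 and y^2 terms cancel: 14x + (-10)y = 32 - 10 = 22
Simplify: 7x - 5y = 11
Locus: Perpendicular bisector of the segment from (-3, 1) to (4, -4): the line 7x - 5y = 11


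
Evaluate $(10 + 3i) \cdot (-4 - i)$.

(a1*a2 - b1*b2) + (a1*b2 + b1*a2)i
= (-40 - (-3)) + (-10 + (-12))i
= -37 - 22i


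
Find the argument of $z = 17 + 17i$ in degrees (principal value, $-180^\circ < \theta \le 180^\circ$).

θ = arctan(b/a) = arctan(17/17) (quadrant-adjusted) = 45°


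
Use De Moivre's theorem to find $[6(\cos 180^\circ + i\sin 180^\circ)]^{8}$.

By De Moivre: z^n = r^n(cos(nθ) + i sin(nθ))
= 6^8(cos(8*180°) + i sin(8*180°))
= 1679616(cos 0° + i sin 0°)
= 1679616


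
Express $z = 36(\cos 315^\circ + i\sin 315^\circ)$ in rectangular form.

a = r cos θ = 36 * sqrt(2)/2 = 18*sqrt(2)
b = r sin θ = 36 * -sqrt(2)/2 = -18*sqrt(2)
z = 18*sqrt(2) - 18*sqrt(2)i


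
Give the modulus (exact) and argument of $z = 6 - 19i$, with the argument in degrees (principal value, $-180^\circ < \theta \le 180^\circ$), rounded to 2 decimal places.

|z| = sqrt(6^2 + (-19)^2) = sqrt(397)
arg(z) = arctan(b/a) = arctan(-19/6) (quadrant-adjusted) = -72.47°


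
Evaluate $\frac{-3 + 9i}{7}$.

Divisor is real, so divide each part by 7:
= -3/7 + (9/7)i


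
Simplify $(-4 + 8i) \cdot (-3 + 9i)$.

(a1*a2 - b1*b2) + (a1*b2 + b1*a2)i
= (12 - 72) + (-36 + (-24))i
= -60 - 60i


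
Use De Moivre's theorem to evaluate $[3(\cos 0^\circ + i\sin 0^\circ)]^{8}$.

By De Moivre: z^n = r^n(cos(nθ) + i sin(nθ))
= 3^8(cos(8*0°) + i sin(8*0°))
= 6561(cos 0° + i sin 0°)
= 6561


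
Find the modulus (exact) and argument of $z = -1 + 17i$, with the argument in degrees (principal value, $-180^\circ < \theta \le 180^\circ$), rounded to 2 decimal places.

|z| = sqrt((-1)^2 + 17^2) = sqrt(290)
arg(z) = arctan(b/a) = arctan(17/-1) (quadrant-adjusted) = 93.37°


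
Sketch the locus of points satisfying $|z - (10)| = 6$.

|z - z0| = r describes a circle centered at z0 with radius r
Here z0 = 10 and r = 6
Locus: Circle centered at (10, 0) with radius 6


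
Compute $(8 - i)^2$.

(a + bi)^2 = a^2 - b^2 + 2abi
= 8^2 - (-1)^2 + 2*8*(-1)i
= 63 - 16i


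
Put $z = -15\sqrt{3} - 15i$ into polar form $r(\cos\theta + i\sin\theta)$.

r = |z| = sqrt(a^2 + b^2) = sqrt((-15*sqrt(3))^2 + (-15)^2) = sqrt(675 + 225) = sqrt(900) = 30
θ = arctan(b/a) = arctan(-15/-25.9808) (quadrant-adjusted) = 210°
z = 30(cos 210° + i sin 210°)


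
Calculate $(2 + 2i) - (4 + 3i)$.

(2 - 4) + (2 - 3)i = -2 - i


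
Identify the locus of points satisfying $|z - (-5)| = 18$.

|z - z0| = r describes a circle centered at z0 with radius r
Here z0 = -5 and r = 18
Locus: Circle centered at (-5, 0) with radius 18


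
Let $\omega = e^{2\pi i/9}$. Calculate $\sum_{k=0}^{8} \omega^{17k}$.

Let ζ = ω^17 = e^(2πi·17/9). Since 9 ∤ 17, ζ ≠ 1.
Sum = Σ_{k=0}^{8} ζ^k = (ζ^9 - 1)/(ζ - 1) = (ω^{17·9} - 1)/(ζ - 1) = (1 - 1)/(ζ - 1) = 0


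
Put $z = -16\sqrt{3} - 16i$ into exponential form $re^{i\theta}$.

r = |z| = sqrt((-16*sqrt(3))^2 + (-16)^2) = sqrt(768 + 256) = sqrt(1024) = 32
θ = arctan(b/a) = arctan(-16/-27.7128) (quadrant-adjusted) = 210° = 7π/6
z = 32e^(i*7π/6)


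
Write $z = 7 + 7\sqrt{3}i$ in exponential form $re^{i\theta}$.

r = |z| = sqrt((7)^2 + (7*sqrt(3))^2) = sqrt(49 + 147) = sqrt(196) = 14
θ = arctan(b/a) = arctan(12.1244/7) (quadrant-adjusted) = 60° = π/3
z = 14e^(i*π/3)


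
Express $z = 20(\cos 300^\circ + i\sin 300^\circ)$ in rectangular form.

a = r cos θ = 20 * 1/2 = 10
b = r sin θ = 20 * -sqrt(3)/2 = -10*sqrt(3)
z = 10 - 10*sqrt(3)i


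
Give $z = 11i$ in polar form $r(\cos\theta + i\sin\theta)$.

r = |z| = sqrt(a^2 + b^2) = sqrt((0)^2 + (11)^2) = sqrt(0 + 121) = sqrt(121) = 11
a = 0 and b > 0, so z lies on the positive imaginary axis: θ = 90°
z = 11(cos 90° + i sin 90°)


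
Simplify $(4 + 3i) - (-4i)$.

(4 - 0) + (3 - (-4))i = 4 + 7i


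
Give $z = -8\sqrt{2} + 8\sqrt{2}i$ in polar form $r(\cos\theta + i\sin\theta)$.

r = |z| = sqrt(a^2 + b^2) = sqrt((-8*sqrt(2))^2 + (8*sqrt(2))^2) = sqrt(128 + 128) = sqrt(256) = 16
θ = arctan(b/a) = arctan(11.3137/-11.3137) (quadrant-adjusted) = 135°
z = 16(cos 135° + i sin 135°)


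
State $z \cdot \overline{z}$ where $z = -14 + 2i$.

z * conjugate(z) = |z|^2 = a^2 + b^2
= (-14)^2 + 2^2 = 200


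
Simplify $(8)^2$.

(a + bi)^2 = a^2 - b^2 + 2abi
= 8^2 - 0^2 + 2*8*0i
= 64


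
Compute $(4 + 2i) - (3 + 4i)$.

(4 - 3) + (2 - 4)i = 1 - 2i


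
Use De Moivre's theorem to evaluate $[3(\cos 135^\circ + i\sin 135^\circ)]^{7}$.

By De Moivre: z^n = r^n(cos(nθ) + i sin(nθ))
= 3^7(cos(7*135°) + i sin(7*135°))
= 2187(cos 225° + i sin 225°)
= -2187*sqrt(2)/2 - (2187*sqrt(2)/2)i


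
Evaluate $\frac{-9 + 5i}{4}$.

Divisor is real, so divide each part by 4:
= -9/4 + (5/4)i


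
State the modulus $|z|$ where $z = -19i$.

|z| = sqrt(a^2 + b^2) = sqrt(0^2 + (-19)^2) = sqrt(361) = 19


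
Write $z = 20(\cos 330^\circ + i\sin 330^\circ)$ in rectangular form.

a = r cos θ = 20 * sqrt(3)/2 = 10*sqrt(3)
b = r sin θ = 20 * -1/2 = -10
z = 10*sqrt(3) - 10i


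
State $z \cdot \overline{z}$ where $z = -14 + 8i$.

z * conjugate(z) = |z|^2 = a^2 + b^2
= (-14)^2 + 8^2 = 260


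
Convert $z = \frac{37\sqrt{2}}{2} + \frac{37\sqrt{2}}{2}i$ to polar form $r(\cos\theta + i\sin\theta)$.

r = |z| = sqrt(a^2 + b^2) = sqrt((37*sqrt(2)/2)^2 + (37*sqrt(2)/2)^2) = sqrt(1369/2 + 1369/2) = sqrt(1369) = 37
θ = arctan(b/a) = arctan(26.163/26.163) (quadrant-adjusted) = 45°
z = 37(cos 45° + i sin 45°)


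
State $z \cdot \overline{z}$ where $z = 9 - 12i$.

z * conjugate(z) = |z|^2 = a^2 + b^2
= 9^2 + (-12)^2 = 225


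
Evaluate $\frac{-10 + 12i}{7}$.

Divisor is real, so divide each part by 7:
= -10/7 + (12/7)i


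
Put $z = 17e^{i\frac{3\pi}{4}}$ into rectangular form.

a = r cos θ = 17 * -sqrt(2)/2 = -17*sqrt(2)/2
b = r sin θ = 17 * sqrt(2)/2 = 17*sqrt(2)/2
z = -17*sqrt(2)/2 + (17*sqrt(2)/2)i


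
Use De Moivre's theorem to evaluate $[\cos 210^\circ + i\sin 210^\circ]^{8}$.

By De Moivre: z^n = r^n(cos(nθ) + i sin(nθ))
= 1^8(cos(8*210°) + i sin(8*210°))
= 1(cos 240° + i sin 240°)
= -1/2 - (sqrt(3)/2)i


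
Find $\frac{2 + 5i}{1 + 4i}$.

Multiply numerator and denominator by conjugate (1 - 4i):
= (2 + 5i)(1 - 4i) / (1^2 + 4^2)
= (22 - 3i) / 17
= 22/17 - (3/17)i


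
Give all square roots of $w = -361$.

|w| = 361, arg(w) = 180°
Root modulus = 361^(1/2) = 19
Root arguments: θ_k = (180° + 360°k)/2 for k = 0, 1, ..., 1
Roots: 19i, -19i


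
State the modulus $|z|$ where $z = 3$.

|z| = sqrt(a^2 + b^2) = sqrt(3^2 + 0^2) = sqrt(9) = 3


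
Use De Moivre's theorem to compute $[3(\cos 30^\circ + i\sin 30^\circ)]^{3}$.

By De Moivre: z^n = r^n(cos(nθ) + i sin(nθ))
= 3^3(cos(3*30°) + i sin(3*30°))
= 27(cos 90° + i sin 90°)
= 27i


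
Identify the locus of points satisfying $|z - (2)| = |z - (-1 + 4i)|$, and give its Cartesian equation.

|z - z1| = |z - z2| means z is equidistant from z1 and z2,
i.e. the perpendicular bisector of the segment from (2, 0) to (-1, 4) (midpoint (1/2, 2)).
With z = x + yi, square both sides:
(x - 2)^2 + (y - 0)^2 = (x - (-1))^2 + (y - 4)^2
The x^2 and y^2 terms cancel: -6x + 8y = 17 - 4 = 13
Simplify: 6x - 8y = -13
Locus: Perpendicular bisector of the segment from (2, 0) to (-1, 4): the line 6x - 8y = -13


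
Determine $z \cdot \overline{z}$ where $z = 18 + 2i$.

z * conjugate(z) = |z|^2 = a^2 + b^2
= 18^2 + 2^2 = 328


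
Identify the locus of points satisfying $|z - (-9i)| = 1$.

|z - z0| = r describes a circle centered at z0 with radius r
Here z0 = -9i and r = 1
Locus: Circle centered at (0, -9) with radius 1


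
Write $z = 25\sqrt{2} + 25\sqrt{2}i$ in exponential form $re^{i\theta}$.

r = |z| = sqrt((25*sqrt(2))^2 + (25*sqrt(2))^2) = sqrt(1250 + 1250) = sqrt(2500) = 50
θ = arctan(b/a) = arctan(35.3553/35.3553) (quadrant-adjusted) = 45° = π/4
z = 50e^(i*π/4)


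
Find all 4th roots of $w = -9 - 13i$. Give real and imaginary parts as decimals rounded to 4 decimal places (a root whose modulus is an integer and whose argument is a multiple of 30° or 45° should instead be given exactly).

|w| = sqrt(250) ≈ 15.811388, arg(w) ≈ 235.304846°
Root modulus = sqrt(250)^(1/4) ≈ 1.994080
Root arguments: θ_k = (arg(w) + 360°k)/4 for k = 0, 1, ..., 3
Compute each root as (root modulus)(cos θ_k + i sin θ_k) using full-precision intermediates, then round to 4 decimal places.
Roots: 1.0322 + 1.7061i, -1.7061 + 1.0322i, -1.0322 - 1.7061i, 1.7061 - 1.0322i


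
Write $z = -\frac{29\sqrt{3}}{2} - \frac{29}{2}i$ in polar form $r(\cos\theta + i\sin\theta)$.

r = |z| = sqrt(a^2 + b^2) = sqrt((-29*sqrt(3)/2)^2 + (-29/2)^2) = sqrt(2523/4 + 841/4) = sqrt(841) = 29
θ = arctan(b/a) = arctan(-14.5/-25.1147) (quadrant-adjusted) = 210°
z = 29(cos 210° + i sin 210°)


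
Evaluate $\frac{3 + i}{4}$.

Divisor is real, so divide each part by 4:
= 3/4 + (1/4)i


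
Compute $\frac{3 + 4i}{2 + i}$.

Multiply numerator and denominator by conjugate (2 - i):
= (3 + 4i)(2 - i) / (2^2 + 1^2)
= (10 + 5i) / 5
= 2 + i


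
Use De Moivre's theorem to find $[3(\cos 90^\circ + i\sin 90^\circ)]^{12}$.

By De Moivre: z^n = r^n(cos(nθ) + i sin(nθ))
= 3^12(cos(12*90°) + i sin(12*90°))
= 531441(cos 0° + i sin 0°)
= 531441


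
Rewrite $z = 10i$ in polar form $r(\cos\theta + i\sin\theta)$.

r = |z| = sqrt(a^2 + b^2) = sqrt((0)^2 + (10)^2) = sqrt(0 + 100) = sqrt(100) = 10
a = 0 and b > 0, so z lies on the positive imaginary axis: θ = 90°
z = 10(cos 90° + i sin 90°)


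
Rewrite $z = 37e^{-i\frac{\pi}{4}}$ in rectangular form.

a = r cos θ = 37 * sqrt(2)/2 = 37*sqrt(2)/2
b = r sin θ = 37 * -sqrt(2)/2 = -37*sqrt(2)/2
z = 37*sqrt(2)/2 - (37*sqrt(2)/2)i


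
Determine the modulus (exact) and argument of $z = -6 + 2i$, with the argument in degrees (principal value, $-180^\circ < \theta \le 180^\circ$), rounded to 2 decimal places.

|z| = sqrt((-6)^2 + 2^2) = sqrt(40)
arg(z) = arctan(b/a) = arctan(2/-6) (quadrant-adjusted) = 161.57°


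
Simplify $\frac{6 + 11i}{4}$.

Divisor is real, so divide each part by 4:
= 3/2 + (11/4)i


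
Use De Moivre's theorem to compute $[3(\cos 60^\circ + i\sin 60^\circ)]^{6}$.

By De Moivre: z^n = r^n(cos(nθ) + i sin(nθ))
= 3^6(cos(6*60°) + i sin(6*60°))
= 729(cos 0° + i sin 0°)
= 729


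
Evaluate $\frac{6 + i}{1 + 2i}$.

Multiply numerator and denominator by conjugate (1 - 2i):
= (6 + i)(1 - 2i) / (1^2 + 2^2)
= (8 - 11i) / 5
= 8/5 - (11/5)i


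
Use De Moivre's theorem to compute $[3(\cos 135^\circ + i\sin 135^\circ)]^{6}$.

By De Moivre: z^n = r^n(cos(nθ) + i sin(nθ))
= 3^6(cos(6*135°) + i sin(6*135°))
= 729(cos 90° + i sin 90°)
= 729i


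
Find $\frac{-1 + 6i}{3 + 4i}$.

Multiply numerator and denominator by conjugate (3 - 4i):
= (-1 + 6i)(3 - 4i) / (3^2 + 4^2)
= (21 + 22i) / 25
= 21/25 + (22/25)i


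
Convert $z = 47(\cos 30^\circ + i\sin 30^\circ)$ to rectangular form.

a = r cos θ = 47 * sqrt(3)/2 = 47*sqrt(3)/2
b = r sin θ = 47 * 1/2 = 47/2
z = 47*sqrt(3)/2 + (47/2)i


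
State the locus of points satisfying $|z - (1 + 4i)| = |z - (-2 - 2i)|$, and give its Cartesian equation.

|z - z1| = |z - z2| means z is equidistant from z1 and z2,
i.e. the perpendicular bisector of the segment from (1, 4) to (-2, -2) (midpoint (-1/2, 1)).
With z = x + yi, square both sides:
(x - 1)^2 + (y - 4)^2 = (x - (-2))^2 + (y - (-2))^2
The x^2 and y^2 terms cancel: -6x + (-12)y = 8 - 17 = -9
Simplify: 2x + 4y = 3
Locus: Perpendicular bisector of the segment from (1, 4) to (-2, -2): the line 2x + 4y = 3


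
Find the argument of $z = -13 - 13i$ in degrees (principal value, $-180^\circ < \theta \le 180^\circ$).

θ = arctan(b/a) = arctan(-13/-13) (quadrant-adjusted) = -135°


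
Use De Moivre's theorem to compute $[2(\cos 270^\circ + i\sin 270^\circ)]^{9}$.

By De Moivre: z^n = r^n(cos(nθ) + i sin(nθ))
= 2^9(cos(9*270°) + i sin(9*270°))
= 512(cos 270° + i sin 270°)
= -512i


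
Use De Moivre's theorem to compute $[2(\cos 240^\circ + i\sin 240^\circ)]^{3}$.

By De Moivre: z^n = r^n(cos(nθ) + i sin(nθ))
= 2^3(cos(3*240°) + i sin(3*240°))
= 8(cos 0° + i sin 0°)
= 8


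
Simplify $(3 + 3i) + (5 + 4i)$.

(3 + 5) + (3 + 4)i = 8 + 7i


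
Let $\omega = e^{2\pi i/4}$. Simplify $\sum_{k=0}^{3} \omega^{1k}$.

Let ζ = ω^1 = e^(2πi·1/4). Since 4 ∤ 1, ζ ≠ 1.
Sum = Σ_{k=0}^{3} ζ^k = (ζ^4 - 1)/(ζ - 1) = (ω^{1·4} - 1)/(ζ - 1) = (1 - 1)/(ζ - 1) = 0


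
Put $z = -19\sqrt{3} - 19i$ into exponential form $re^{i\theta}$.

r = |z| = sqrt((-19*sqrt(3))^2 + (-19)^2) = sqrt(1083 + 361) = sqrt(1444) = 38
θ = arctan(b/a) = arctan(-19/-32.909) (quadrant-adjusted) = -150° = -5π/6
z = 38e^(-i*5π/6)


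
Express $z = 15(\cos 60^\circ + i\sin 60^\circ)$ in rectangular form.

a = r cos θ = 15 * 1/2 = 15/2
b = r sin θ = 15 * sqrt(3)/2 = 15*sqrt(3)/2
z = 15/2 + (15*sqrt(3)/2)i


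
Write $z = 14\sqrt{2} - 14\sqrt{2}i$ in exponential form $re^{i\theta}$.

r = |z| = sqrt((14*sqrt(2))^2 + (-14*sqrt(2))^2) = sqrt(392 + 392) = sqrt(784) = 28
θ = arctan(b/a) = arctan(-19.799/19.799) (quadrant-adjusted) = -45° = -π/4
z = 28e^(-i*π/4)


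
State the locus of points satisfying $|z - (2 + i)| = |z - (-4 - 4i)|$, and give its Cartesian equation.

|z - z1| = |z - z2| means z is equidistant from z1 and z2,
i.e. the perpendicular bisector of the segment from (2, 1) to (-4, -4) (midpoint (-1, -3/2)).
With z = x + yi, square both sides:
(x - 2)^2 + (y - 1)^2 = (x - (-4))^2 + (y - (-4))^2
The x^2 and y^2 terms cancel: -12x + (-10)y = 32 - 5 = 27
Simplify: 12x + 10y = -27
Locus: Perpendicular bisector of the segment from (2, 1) to (-4, -4): the line 12x + 10y = -27


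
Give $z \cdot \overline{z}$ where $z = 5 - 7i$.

z * conjugate(z) = |z|^2 = a^2 + b^2
= 5^2 + (-7)^2 = 74


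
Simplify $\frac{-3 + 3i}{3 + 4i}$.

Multiply numerator and denominator by conjugate (3 - 4i):
= (-3 + 3i)(3 - 4i) / (3^2 + 4^2)
= (3 + 21i) / 25
= 3/25 + (21/25)i


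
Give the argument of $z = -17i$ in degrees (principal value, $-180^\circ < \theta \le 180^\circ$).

a = 0 and b < 0, so z lies on the negative imaginary axis: θ = -90°


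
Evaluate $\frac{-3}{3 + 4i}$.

Multiply numerator and denominator by conjugate (3 - 4i):
= (-3)(3 - 4i) / (3^2 + 4^2)
= (-9 + 12i) / 25
= -9/25 + (12/25)i


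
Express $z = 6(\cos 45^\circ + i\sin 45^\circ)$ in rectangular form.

a = r cos θ = 6 * sqrt(2)/2 = 3*sqrt(2)
b = r sin θ = 6 * sqrt(2)/2 = 3*sqrt(2)
z = 3*sqrt(2) + 3*sqrt(2)i


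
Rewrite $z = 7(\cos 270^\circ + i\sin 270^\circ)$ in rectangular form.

a = r cos θ = 7 * 0 = 0
b = r sin θ = 7 * -1 = -7
z = -7i


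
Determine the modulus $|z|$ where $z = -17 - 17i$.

|z| = sqrt(a^2 + b^2) = sqrt((-17)^2 + (-17)^2) = sqrt(578) = sqrt(578)


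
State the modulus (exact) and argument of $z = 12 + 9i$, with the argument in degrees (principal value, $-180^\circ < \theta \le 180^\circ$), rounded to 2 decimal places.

|z| = sqrt(12^2 + 9^2) = 15
arg(z) = arctan(b/a) = arctan(9/12) (quadrant-adjusted) = 36.87°


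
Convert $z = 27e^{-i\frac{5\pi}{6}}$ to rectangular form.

a = r cos θ = 27 * -sqrt(3)/2 = -27*sqrt(3)/2
b = r sin θ = 27 * -1/2 = -27/2
z = -27*sqrt(3)/2 - (27/2)i


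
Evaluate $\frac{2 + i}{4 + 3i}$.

Multiply numerator and denominator by conjugate (4 - 3i):
= (2 + i)(4 - 3i) / (4^2 + 3^2)
= (11 - 2i) / 25
= 11/25 - (2/25)i


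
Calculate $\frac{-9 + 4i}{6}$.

Divisor is real, so divide each part by 6:
= -3/2 + (2/3)i


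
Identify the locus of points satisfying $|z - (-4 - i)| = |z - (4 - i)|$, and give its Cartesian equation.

|z - z1| = |z - z2| means z is equidistant from z1 and z2,
i.e. the perpendicular bisector of the segment from (-4, -1) to (4, -1) (midpoint (0, -1)).
With z = x + yi, square both sides:
(x - (-4))^2 + (y - (-1))^2 = (x - 4)^2 + (y - (-1))^2
The x^2 and y^2 terms cancel: 16x + 0y = 17 - 17 = 0
Simplify: x = 0
Locus: Perpendicular bisector of the segment from (-4, -1) to (4, -1): the line x = 0


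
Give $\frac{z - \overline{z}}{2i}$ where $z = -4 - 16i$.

z - conjugate(z) = 2bi
(z - conjugate(z))/(2i) = 2bi/(2i) = b = -16


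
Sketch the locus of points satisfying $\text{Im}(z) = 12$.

Im(z) = y where z = x + yi; the equation y = 12 is satisfied by all points with that y-coordinate
Locus: Horizontal line y = 12


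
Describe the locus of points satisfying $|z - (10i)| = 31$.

|z - z0| = r describes a circle centered at z0 with radius r
Here z0 = 10i and r = 31
Locus: Circle centered at (0, 10) with radius 31


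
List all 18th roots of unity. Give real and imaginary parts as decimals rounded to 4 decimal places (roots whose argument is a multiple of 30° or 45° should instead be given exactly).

ω_k = e^(2πik/18) = cos(2πk/18) + i sin(2πk/18) for k = 0, 1, ..., 17
Roots: 1, 0.9397 + 0.3420i, 0.7660 + 0.6428i, 1/2 + (sqrt(3)/2)i, 0.1736 + 0.9848i, -0.1736 + 0.9848i, -1/2 + (sqrt(3)/2)i, -0.7660 + 0.6428i, -0.9397 + 0.3420i, -1, -0.9397 - 0.3420i, -0.7660 - 0.6428i, -1/2 - (sqrt(3)/2)i, -0.1736 - 0.9848i, 0.1736 - 0.9848i, 1/2 - (sqrt(3)/2)i, 0.7660 - 0.6428i, 0.9397 - 0.3420i


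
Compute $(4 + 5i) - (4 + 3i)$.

(4 - 4) + (5 - 3)i = 2i


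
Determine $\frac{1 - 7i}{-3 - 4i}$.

Multiply numerator and denominator by conjugate (-3 + 4i):
= (1 - 7i)(-3 + 4i) / ((-3)^2 + (-4)^2)
= (25 + 25i) / 25
= 1 + i


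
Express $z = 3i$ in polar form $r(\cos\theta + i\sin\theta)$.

r = |z| = sqrt(a^2 + b^2) = sqrt((0)^2 + (3)^2) = sqrt(0 + 9) = sqrt(9) = 3
a = 0 and b > 0, so z lies on the positive imaginary axis: θ = 90°
z = 3(cos 90° + i sin 90°)


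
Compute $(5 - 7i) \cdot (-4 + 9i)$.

(a1*a2 - b1*b2) + (a1*b2 + b1*a2)i
= (-20 - (-63)) + (45 + 28)i
= 43 + 73i


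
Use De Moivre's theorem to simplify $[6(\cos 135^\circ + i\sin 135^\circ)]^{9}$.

By De Moivre: z^n = r^n(cos(nθ) + i sin(nθ))
= 6^9(cos(9*135°) + i sin(9*135°))
= 10077696(cos 135° + i sin 135°)
= -5038848*sqrt(2) + 5038848*sqrt(2)i


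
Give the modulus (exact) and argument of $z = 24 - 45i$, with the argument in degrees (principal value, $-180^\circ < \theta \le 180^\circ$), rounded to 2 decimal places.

|z| = sqrt(24^2 + (-45)^2) = 51
arg(z) = arctan(b/a) = arctan(-45/24) (quadrant-adjusted) = -61.93°


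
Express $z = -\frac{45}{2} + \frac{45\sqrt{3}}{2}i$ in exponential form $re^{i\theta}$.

r = |z| = sqrt((-45/2)^2 + (45*sqrt(3)/2)^2) = sqrt(2025/4 + 6075/4) = sqrt(2025) = 45
θ = arctan(b/a) = arctan(38.9711/-22.5) (quadrant-adjusted) = 120° = 2π/3
z = 45e^(i*2π/3)


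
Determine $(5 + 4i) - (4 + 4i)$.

(5 - 4) + (4 - 4)i = 1


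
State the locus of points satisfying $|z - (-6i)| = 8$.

|z - z0| = r describes a circle centered at z0 with radius r
Here z0 = -6i and r = 8
Locus: Circle centered at (0, -6) with radius 8


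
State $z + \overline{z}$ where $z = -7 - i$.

z + conjugate(z) = (a + bi) + (a - bi) = 2a
= 2 * (-7) = -14


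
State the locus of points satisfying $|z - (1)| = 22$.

|z - z0| = r describes a circle centered at z0 with radius r
Here z0 = 1 and r = 22
Locus: Circle centered at (1, 0) with radius 22


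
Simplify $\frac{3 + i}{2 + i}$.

Multiply numerator and denominator by conjugate (2 - i):
= (3 + i)(2 - i) / (2^2 + 1^2)
= (7 - i) / 5
= 7/5 - (1/5)i


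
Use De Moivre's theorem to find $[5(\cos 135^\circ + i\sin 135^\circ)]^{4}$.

By De Moivre: z^n = r^n(cos(nθ) + i sin(nθ))
= 5^4(cos(4*135°) + i sin(4*135°))
= 625(cos 180° + i sin 180°)
= -625


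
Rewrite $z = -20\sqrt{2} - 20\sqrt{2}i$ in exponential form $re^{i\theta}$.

r = |z| = sqrt((-20*sqrt(2))^2 + (-20*sqrt(2))^2) = sqrt(800 + 800) = sqrt(1600) = 40
θ = arctan(b/a) = arctan(-28.2843/-28.2843) (quadrant-adjusted) = 225° = 5π/4
z = 40e^(i*5π/4)


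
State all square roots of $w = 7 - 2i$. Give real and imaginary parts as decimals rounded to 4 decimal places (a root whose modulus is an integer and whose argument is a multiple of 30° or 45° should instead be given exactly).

|w| = sqrt(53) ≈ 7.280110, arg(w) ≈ 344.054604°
Root modulus = sqrt(53)^(1/2) ≈ 2.698168
Root arguments: θ_k = (arg(w) + 360°k)/2 for k = 0, 1, ..., 1
Compute each root as (root modulus)(cos θ_k + i sin θ_k) using full-precision intermediates, then round to 4 decimal places.
Roots: -2.6721 + 0.3742i, 2.6721 - 0.3742i
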